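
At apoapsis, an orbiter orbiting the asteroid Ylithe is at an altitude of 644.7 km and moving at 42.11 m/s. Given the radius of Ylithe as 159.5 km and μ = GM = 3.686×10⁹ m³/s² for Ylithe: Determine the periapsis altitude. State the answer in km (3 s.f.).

periapsis altitude ≈ 33.4 km

r_a = 159.5 + 644.7 = 804.20 km = 8.042×10⁵ m.
Specific energy ε = v²/2 − μ/r = -3.697×10³ J/kg, so a = −μ/(2ε) = 4.985×10⁵ m.
The apsides satisfy r_p + r_a = 2a, so the periapsis radius is 2a − r_a = 1.929×10⁵ m = 192.88 km.
Periapsis altitude = 192.88 − 159.5 = 33.376 km.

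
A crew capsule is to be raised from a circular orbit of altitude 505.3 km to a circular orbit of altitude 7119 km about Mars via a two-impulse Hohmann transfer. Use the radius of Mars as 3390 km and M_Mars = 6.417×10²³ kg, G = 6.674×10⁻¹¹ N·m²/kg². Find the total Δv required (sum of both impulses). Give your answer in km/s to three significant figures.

μ = GM = 6.674×10⁻¹¹ × 6.417×10²³ = 4.283×10¹³ m³/s².
r₁ = 3390 + 505.3 = 3895.3 km = 3.8953×10⁶ m.
r₂ = 3390 + 7119 = 10509 km = 1.0509×10⁷ m.
Transfer ellipse a_t = (r₁ + r₂)/2 = 7.202×10⁶ m.
At r₁: circular v_c1 = √(μ/r₁) = 3316 m/s; transfer-periapsis v_p = √[μ(2/r₁ − 1/a_t)] = 4005 m/s.
Δv₁ = v_p − v_c1 = 689.5 m/s.
At r₂: circular v_c2 = √(μ/r₂) = 2019 m/s; transfer-apoapsis v_a = √[μ(2/r₂ − 1/a_t)] = 1485 m/s.
Δv₂ = v_c2 − v_a = 534.1 m/s.
Total Δv = Δv₁ + Δv₂ = 1224 m/s = 1.224 km/s.

Δv_total ≈ 1.22 km/s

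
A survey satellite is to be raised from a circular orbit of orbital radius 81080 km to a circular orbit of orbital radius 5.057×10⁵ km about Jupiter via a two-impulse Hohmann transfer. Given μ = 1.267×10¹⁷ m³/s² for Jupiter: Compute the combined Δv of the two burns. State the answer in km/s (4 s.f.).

Δv_total ≈ 19.88 km/s

r₁ = 81080 km = 8.108×10⁷ m.
r₂ = 5.057×10⁵ km = 5.057×10⁸ m.
Transfer ellipse a_t = (r₁ + r₂)/2 = 2.934×10⁸ m.
At r₁: circular v_c1 = √(μ/r₁) = 39530 m/s; transfer-perijove v_p = √[μ(2/r₁ − 1/a_t)] = 51900 m/s.
Δv₁ = v_p − v_c1 = 12370 m/s.
At r₂: circular v_c2 = √(μ/r₂) = 15830 m/s; transfer-apojove v_a = √[μ(2/r₂ − 1/a_t)] = 8321 m/s.
Δv₂ = v_c2 − v_a = 7508 m/s.
Total Δv = Δv₁ + Δv₂ = 19880 m/s = 19.88 km/s.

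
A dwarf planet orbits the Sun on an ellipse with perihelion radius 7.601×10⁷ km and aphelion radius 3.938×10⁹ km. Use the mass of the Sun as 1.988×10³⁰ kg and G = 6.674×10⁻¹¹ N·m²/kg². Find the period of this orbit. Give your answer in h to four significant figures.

T ≈ 430800 h

μ = GM = 6.674×10⁻¹¹ × 1.988×10³⁰ = 1.327×10²⁰ m³/s².
Semi-major axis a = (r_p + r_a)/2 = (7.6010×10⁷ + 3.9380×10⁹)/2 = 2.0070×10⁹ km = 2.007×10¹² m.
By Kepler's third law T = 2π√(a³/μ) = 2π × 2.468×10⁸ = 1.551×10⁹ s.
= 4.308×10⁵ h.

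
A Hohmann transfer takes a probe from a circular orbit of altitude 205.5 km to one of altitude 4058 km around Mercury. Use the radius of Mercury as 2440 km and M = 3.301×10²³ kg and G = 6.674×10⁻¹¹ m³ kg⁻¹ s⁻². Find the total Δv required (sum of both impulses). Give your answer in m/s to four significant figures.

Δv_total ≈ 995.3 m/s

μ = GM = 6.674×10⁻¹¹ × 3.301×10²³ = 2.203×10¹³ m³/s².
r₁ = 2440 + 205.5 = 2645.5 km = 2.6455×10⁶ m.
r₂ = 2440 + 4058 = 6498.0 km = 6.4980×10⁶ m.
Transfer ellipse a_t = (r₁ + r₂)/2 = 4.572×10⁶ m.
At r₁: circular v_c1 = √(μ/r₁) = 2886 m/s; transfer-periherm v_p = √[μ(2/r₁ − 1/a_t)] = 3440 m/s.
Δv₁ = v_p − v_c1 = 554.6 m/s.
At r₂: circular v_c2 = √(μ/r₂) = 1841 m/s; transfer-apoherm v_a = √[μ(2/r₂ − 1/a_t)] = 1401 m/s.
Δv₂ = v_c2 − v_a = 440.6 m/s.
Total Δv = Δv₁ + Δv₂ = 995.3 m/s.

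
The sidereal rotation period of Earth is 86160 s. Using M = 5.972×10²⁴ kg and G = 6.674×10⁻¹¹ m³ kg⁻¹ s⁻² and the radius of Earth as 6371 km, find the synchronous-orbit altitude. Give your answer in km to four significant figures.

h_sync ≈ 35790 km

μ = GM = 6.674×10⁻¹¹ × 5.972×10²⁴ = 3.986×10¹⁴ m³/s².
A synchronous orbit has period T, so by Kepler's third law a = (μT²/4π²)^(1/3).
μT²/4π² = 3.986×10¹⁴ × (8.616×10⁴)² / 39.48 = 7.495×10²² m³.
a = 4.216×10⁷ m = 42162 km.
Altitude h = a − R = 42162 − 6371 = 35791 km.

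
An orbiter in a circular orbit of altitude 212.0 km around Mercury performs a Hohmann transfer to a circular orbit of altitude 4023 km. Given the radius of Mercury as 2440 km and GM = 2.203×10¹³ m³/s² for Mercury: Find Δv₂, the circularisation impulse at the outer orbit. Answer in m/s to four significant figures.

Δv ≈ 437.9 m/s

r₁ = 2440 + 212.0 = 2652.0 km = 2.6520×10⁶ m.
r₂ = 2440 + 4023 = 6463.0 km = 6.4630×10⁶ m.
Transfer ellipse a_t = (r₁ + r₂)/2 = 4.558×10⁶ m.
At r₁: circular v_c1 = √(μ/r₁) = 2882 m/s; transfer-periherm v_p = √[μ(2/r₁ − 1/a_t)] = 3432 m/s.
At r₂: circular v_c2 = √(μ/r₂) = 1846 m/s; transfer-apoherm v_a = √[μ(2/r₂ − 1/a_t)] = 1408 m/s.
Δv₂ = v_c2 − v_a = 437.9 m/s.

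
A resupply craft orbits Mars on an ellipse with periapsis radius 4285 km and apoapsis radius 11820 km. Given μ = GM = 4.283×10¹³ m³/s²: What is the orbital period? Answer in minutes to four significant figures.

T ≈ 365.6 minutes

Semi-major axis a = (r_p + r_a)/2 = (4285.0 + 11820)/2 = 8052.5 km = 8.052×10⁶ m.
By Kepler's third law T = 2π√(a³/μ) = 2π × 3.492×10³ = 2.194×10⁴ s.
= 365.6 minutes.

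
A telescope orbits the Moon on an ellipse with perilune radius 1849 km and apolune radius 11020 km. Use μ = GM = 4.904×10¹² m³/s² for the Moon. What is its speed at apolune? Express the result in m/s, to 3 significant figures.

Semi-major axis a = (r_p + r_a)/2 = 6434.5 km = 6.434×10⁶ m.
Vis-viva: v² = μ(2/r − 1/a) = 4.904×10¹² × (1.815×10⁻⁷ − 1.554×10⁻⁷) = 1.279×10⁵ m²/s².
v = 357.6 m/s.

v ≈ 358 m/s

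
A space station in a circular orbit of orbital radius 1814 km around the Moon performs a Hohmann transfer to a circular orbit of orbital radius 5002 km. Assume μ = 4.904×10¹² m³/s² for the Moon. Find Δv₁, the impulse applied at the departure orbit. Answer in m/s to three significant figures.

r₁ = 1814 km = 1.814×10⁶ m.
r₂ = 5002 km = 5.002×10⁶ m.
Transfer ellipse a_t = (r₁ + r₂)/2 = 3.408×10⁶ m.
At r₁: circular v_c1 = √(μ/r₁) = 1644 m/s; transfer-perilune v_p = √[μ(2/r₁ − 1/a_t)] = 1992 m/s.
Δv₁ = v_p − v_c1 = 347.7 m/s.

Δv ≈ 348 m/s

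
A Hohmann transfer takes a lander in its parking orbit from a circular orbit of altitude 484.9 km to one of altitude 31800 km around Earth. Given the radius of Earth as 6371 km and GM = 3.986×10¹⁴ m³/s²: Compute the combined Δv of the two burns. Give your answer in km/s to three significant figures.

r₁ = 6371 + 484.9 = 6855.9 km = 6.8559×10⁶ m.
r₂ = 6371 + 31800 = 38171 km = 3.8171×10⁷ m.
Transfer ellipse a_t = (r₁ + r₂)/2 = 2.251×10⁷ m.
At r₁: circular v_c1 = √(μ/r₁) = 7625 m/s; transfer-perigee v_p = √[μ(2/r₁ − 1/a_t)] = 9928 m/s.
Δv₁ = v_p − v_c1 = 2304 m/s.
At r₂: circular v_c2 = √(μ/r₂) = 3231 m/s; transfer-apogee v_a = √[μ(2/r₂ − 1/a_t)] = 1783 m/s.
Δv₂ = v_c2 − v_a = 1448 m/s.
Total Δv = Δv₁ + Δv₂ = 3752 m/s = 3.752 km/s.

Δv_total ≈ 3.75 km/s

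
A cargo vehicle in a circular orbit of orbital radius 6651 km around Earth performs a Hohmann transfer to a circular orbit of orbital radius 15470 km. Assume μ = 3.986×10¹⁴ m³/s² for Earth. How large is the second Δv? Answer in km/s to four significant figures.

r₁ = 6651 km = 6.651×10⁶ m.
r₂ = 15470 km = 1.547×10⁷ m.
Transfer ellipse a_t = (r₁ + r₂)/2 = 1.106×10⁷ m.
At r₁: circular v_c1 = √(μ/r₁) = 7742 m/s; transfer-perigee v_p = √[μ(2/r₁ − 1/a_t)] = 9156 m/s.
At r₂: circular v_c2 = √(μ/r₂) = 5076 m/s; transfer-apogee v_a = √[μ(2/r₂ − 1/a_t)] = 3936 m/s.
Δv₂ = v_c2 − v_a = 1140 m/s.
= 1.140 km/s.

Δv ≈ 1.140 km/s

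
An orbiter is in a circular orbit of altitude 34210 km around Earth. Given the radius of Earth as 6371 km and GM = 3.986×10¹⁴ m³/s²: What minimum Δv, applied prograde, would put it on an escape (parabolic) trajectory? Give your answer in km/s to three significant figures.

r = 6371 + 34210 = 40581 km = 4.0581×10⁷ m.
Circular speed v_c = √(μ/r) = 3134 m/s.
Escape speed v_esc = √(2μ/r) = √2 × v_c = 4432 m/s.
Δv = v_esc − v_c = 1298 m/s = 1.298 km/s.

Δv ≈ 1.30 km/s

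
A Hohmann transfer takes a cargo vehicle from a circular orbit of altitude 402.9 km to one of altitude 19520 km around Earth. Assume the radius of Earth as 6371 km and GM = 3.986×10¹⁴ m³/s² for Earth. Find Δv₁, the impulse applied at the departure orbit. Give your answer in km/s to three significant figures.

r₁ = 6371 + 402.9 = 6773.9 km = 6.7739×10⁶ m.
r₂ = 6371 + 19520 = 25891 km = 2.5891×10⁷ m.
Transfer ellipse a_t = (r₁ + r₂)/2 = 1.633×10⁷ m.
At r₁: circular v_c1 = √(μ/r₁) = 7671 m/s; transfer-perigee v_p = √[μ(2/r₁ − 1/a_t)] = 9658 m/s.
Δv₁ = v_p − v_c1 = 1987 m/s.
= 1.987 km/s.

Δv ≈ 1.99 km/s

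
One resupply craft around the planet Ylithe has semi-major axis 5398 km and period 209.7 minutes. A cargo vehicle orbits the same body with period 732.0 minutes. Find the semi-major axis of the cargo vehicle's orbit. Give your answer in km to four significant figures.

Kepler's third law: a³ ∝ T², so a₂ = a₁ (T₂/T₁)^(2/3).
T₂/T₁ = 3.491, (T₂/T₁)^(2/3) = 2.301.
a₂ = 5398 × 2.301 = 12420 km.

a₂ ≈ 12420 km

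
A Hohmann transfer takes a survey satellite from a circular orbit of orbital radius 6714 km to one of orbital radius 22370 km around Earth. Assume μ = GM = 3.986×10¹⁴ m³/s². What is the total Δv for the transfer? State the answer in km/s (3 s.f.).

r₁ = 6714 km = 6.714×10⁶ m.
r₂ = 22370 km = 2.237×10⁷ m.
Transfer ellipse a_t = (r₁ + r₂)/2 = 1.454×10⁷ m.
At r₁: circular v_c1 = √(μ/r₁) = 7705 m/s; transfer-perigee v_p = √[μ(2/r₁ − 1/a_t)] = 9557 m/s.
Δv₁ = v_p − v_c1 = 1851 m/s.
At r₂: circular v_c2 = √(μ/r₂) = 4221 m/s; transfer-apogee v_a = √[μ(2/r₂ − 1/a_t)] = 2868 m/s.
Δv₂ = v_c2 − v_a = 1353 m/s.
Total Δv = Δv₁ + Δv₂ = 3204 m/s = 3.204 km/s.

Δv_total ≈ 3.20 km/s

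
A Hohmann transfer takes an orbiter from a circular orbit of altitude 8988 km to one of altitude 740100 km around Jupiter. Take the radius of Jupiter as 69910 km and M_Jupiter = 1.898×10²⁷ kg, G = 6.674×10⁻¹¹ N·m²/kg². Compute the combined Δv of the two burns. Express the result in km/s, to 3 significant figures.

μ = GM = 6.674×10⁻¹¹ × 1.898×10²⁷ = 1.267×10¹⁷ m³/s².
r₁ = 69910 + 8988 = 78898 km = 7.8898×10⁷ m.
r₂ = 69910 + 740100 = 810010 km = 8.1001×10⁸ m.
Transfer ellipse a_t = (r₁ + r₂)/2 = 4.445×10⁸ m.
At r₁: circular v_c1 = √(μ/r₁) = 40070 m/s; transfer-perijove v_p = √[μ(2/r₁ − 1/a_t)] = 54090 m/s.
Δv₁ = v_p − v_c1 = 14020 m/s.
At r₂: circular v_c2 = √(μ/r₂) = 12510 m/s; transfer-apojove v_a = √[μ(2/r₂ − 1/a_t)] = 5269 m/s.
Δv₂ = v_c2 − v_a = 7237 m/s.
Total Δv = Δv₁ + Δv₂ = 21260 m/s = 21.26 km/s.

Δv_total ≈ 21.3 km/s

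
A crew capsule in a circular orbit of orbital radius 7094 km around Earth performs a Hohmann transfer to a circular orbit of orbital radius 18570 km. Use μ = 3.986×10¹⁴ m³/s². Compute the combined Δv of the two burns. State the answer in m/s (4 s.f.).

Δv_total ≈ 2710 m/s

r₁ = 7094 km = 7.094×10⁶ m.
r₂ = 18570 km = 1.857×10⁷ m.
Transfer ellipse a_t = (r₁ + r₂)/2 = 1.283×10⁷ m.
At r₁: circular v_c1 = √(μ/r₁) = 7496 m/s; transfer-perigee v_p = √[μ(2/r₁ − 1/a_t)] = 9017 m/s.
Δv₁ = v_p − v_c1 = 1522 m/s.
At r₂: circular v_c2 = √(μ/r₂) = 4633 m/s; transfer-apogee v_a = √[μ(2/r₂ − 1/a_t)] = 3445 m/s.
Δv₂ = v_c2 − v_a = 1188 m/s.
Total Δv = Δv₁ + Δv₂ = 2710 m/s.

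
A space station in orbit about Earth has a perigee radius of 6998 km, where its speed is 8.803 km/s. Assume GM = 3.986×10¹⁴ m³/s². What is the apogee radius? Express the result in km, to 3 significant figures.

apogee radius ≈ 14900 km

r_p = 6.998×10⁶ m.
Specific energy ε = v²/2 − μ/r = -1.821×10⁷ J/kg, so a = −μ/(2ε) = 1.094×10⁷ m.
The apsides satisfy r_p + r_a = 2a, so the apogee radius is 2a − r_p = 1.489×10⁷ m = 14888 km.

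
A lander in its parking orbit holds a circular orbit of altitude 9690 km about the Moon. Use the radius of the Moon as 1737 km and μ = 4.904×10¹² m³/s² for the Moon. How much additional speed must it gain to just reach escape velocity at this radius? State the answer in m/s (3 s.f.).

Δv ≈ 271 m/s

r = 1737 + 9690 = 11427 km = 1.1427×10⁷ m.
Circular speed v_c = √(μ/r) = 655.1 m/s.
Escape speed v_esc = √(2μ/r) = √2 × v_c = 926.5 m/s.
Δv = v_esc − v_c = 271.4 m/s.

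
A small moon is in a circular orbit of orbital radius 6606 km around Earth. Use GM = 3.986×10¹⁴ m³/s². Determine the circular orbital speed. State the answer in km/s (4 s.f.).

v ≈ 7.768 km/s

r = 6606 km = 6.606×10⁶ m.
For a circular orbit v = √(μ/r) = √(3.986×10¹⁴ / 6.606×10⁶) = √(6.034×10⁷) = 7768 m/s.
That is 7.768 km/s.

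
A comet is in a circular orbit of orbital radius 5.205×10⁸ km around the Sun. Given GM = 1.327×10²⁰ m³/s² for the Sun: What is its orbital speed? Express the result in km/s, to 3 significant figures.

r = 5.205×10⁸ km = 5.205×10¹¹ m.
For a circular orbit v = √(μ/r) = √(1.327×10²⁰ / 5.205×10¹¹) = √(2.549×10⁸) = 15970 m/s.
That is 15.97 km/s.

v ≈ 16.0 km/s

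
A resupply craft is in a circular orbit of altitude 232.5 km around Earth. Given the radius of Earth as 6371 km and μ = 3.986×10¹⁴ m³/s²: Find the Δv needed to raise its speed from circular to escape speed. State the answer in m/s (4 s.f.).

r = 6371 + 232.5 = 6603.5 km = 6.6035×10⁶ m.
Circular speed v_c = √(μ/r) = 7769 m/s.
Escape speed v_esc = √(2μ/r) = √2 × v_c = 10990 m/s.
Δv = v_esc − v_c = 3218 m/s.

Δv ≈ 3218 m/s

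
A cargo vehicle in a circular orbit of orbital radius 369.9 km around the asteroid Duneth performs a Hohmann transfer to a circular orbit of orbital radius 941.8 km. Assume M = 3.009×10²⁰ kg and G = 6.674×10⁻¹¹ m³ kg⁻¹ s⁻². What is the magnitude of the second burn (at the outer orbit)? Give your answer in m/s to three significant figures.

Δv ≈ 36.4 m/s

μ = GM = 6.674×10⁻¹¹ × 3.009×10²⁰ = 2.008×10¹⁰ m³/s².
r₁ = 369.9 km = 3.699×10⁵ m.
r₂ = 941.8 km = 9.418×10⁵ m.
Transfer ellipse a_t = (r₁ + r₂)/2 = 6.558×10⁵ m.
At r₁: circular v_c1 = √(μ/r₁) = 233.0 m/s; transfer-periapsis v_p = √[μ(2/r₁ − 1/a_t)] = 279.2 m/s.
At r₂: circular v_c2 = √(μ/r₂) = 146.0 m/s; transfer-apoapsis v_a = √[μ(2/r₂ − 1/a_t)] = 109.7 m/s.
Δv₂ = v_c2 − v_a = 36.36 m/s.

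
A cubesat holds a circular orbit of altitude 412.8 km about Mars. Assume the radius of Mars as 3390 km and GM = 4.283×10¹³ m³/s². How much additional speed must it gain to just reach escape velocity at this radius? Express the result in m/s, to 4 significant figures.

r = 3390 + 412.8 = 3802.8 km = 3.8028×10⁶ m.
Circular speed v_c = √(μ/r) = 3356 m/s.
Escape speed v_esc = √(2μ/r) = √2 × v_c = 4746 m/s.
Δv = v_esc − v_c = 1390 m/s.

Δv ≈ 1390 m/s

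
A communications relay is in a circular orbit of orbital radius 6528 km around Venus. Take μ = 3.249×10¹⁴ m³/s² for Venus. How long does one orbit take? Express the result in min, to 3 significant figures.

r = 6528 km = 6.528×10⁶ m.
Kepler's third law: T = 2π√(r³/μ) = 2π√((6.528×10⁶)³ / 3.249×10¹⁴).
r³/μ = 8.562×10⁵ s², so T = 2π × 9.253×10² = 5.814×10³ s.
Converting: 5.814×10³ s ÷ 60.00 = 96.90 min.

T ≈ 96.9 min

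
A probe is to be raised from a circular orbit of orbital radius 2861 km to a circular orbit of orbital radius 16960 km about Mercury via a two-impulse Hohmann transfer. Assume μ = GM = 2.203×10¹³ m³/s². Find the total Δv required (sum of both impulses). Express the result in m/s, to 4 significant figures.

r₁ = 2861 km = 2.861×10⁶ m.
r₂ = 16960 km = 1.696×10⁷ m.
Transfer ellipse a_t = (r₁ + r₂)/2 = 9.910×10⁶ m.
At r₁: circular v_c1 = √(μ/r₁) = 2775 m/s; transfer-periherm v_p = √[μ(2/r₁ − 1/a_t)] = 3630 m/s.
Δv₁ = v_p − v_c1 = 855.2 m/s.
At r₂: circular v_c2 = √(μ/r₂) = 1140 m/s; transfer-apoherm v_a = √[μ(2/r₂ − 1/a_t)] = 612.4 m/s.
Δv₂ = v_c2 − v_a = 527.4 m/s.
Total Δv = Δv₁ + Δv₂ = 1383 m/s.

Δv_total ≈ 1383 m/s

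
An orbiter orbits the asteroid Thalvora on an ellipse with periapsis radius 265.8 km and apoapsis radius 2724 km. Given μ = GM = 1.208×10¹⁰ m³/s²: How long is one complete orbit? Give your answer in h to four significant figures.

T ≈ 29.02 h

Semi-major axis a = (r_p + r_a)/2 = (265.80 + 2724.0)/2 = 1494.9 km = 1.495×10⁶ m.
By Kepler's third law T = 2π√(a³/μ) = 2π × 1.663×10⁴ = 1.045×10⁵ s.
= 29.02 h.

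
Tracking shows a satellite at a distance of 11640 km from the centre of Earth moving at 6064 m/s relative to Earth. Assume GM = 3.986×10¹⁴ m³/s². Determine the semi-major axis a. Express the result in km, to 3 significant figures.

r = 1.164×10⁷ m.
Vis-viva rearranged: 1/a = 2/r − v²/μ = 1.718×10⁻⁷ − 9.225×10⁻⁸ = 7.957×10⁻⁸ m⁻¹.
a = 1.257×10⁷ m = 12568 km.

a ≈ 12600 km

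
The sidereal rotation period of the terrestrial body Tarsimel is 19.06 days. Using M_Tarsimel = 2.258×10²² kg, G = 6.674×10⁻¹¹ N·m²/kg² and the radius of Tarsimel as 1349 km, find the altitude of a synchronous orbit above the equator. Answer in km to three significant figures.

μ = GM = 6.674×10⁻¹¹ × 2.258×10²² = 1.507×10¹² m³/s².
T = 19.06 days = 1.647×10⁶ s.
A synchronous orbit has period T, so by Kepler's third law a = (μT²/4π²)^(1/3).
μT²/4π² = 1.507×10¹² × (1.647×10⁶)² / 39.48 = 1.035×10²³ m³.
a = 4.695×10⁷ m = 46954 km.
Altitude h = a − R = 46954 − 1349 = 45605 km.

h_sync ≈ 45600 km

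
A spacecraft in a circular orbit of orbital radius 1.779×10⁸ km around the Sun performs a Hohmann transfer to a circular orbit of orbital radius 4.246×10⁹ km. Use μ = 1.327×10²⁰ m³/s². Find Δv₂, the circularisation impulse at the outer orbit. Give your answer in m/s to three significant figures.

r₁ = 1.779×10⁸ km = 1.779×10¹¹ m.
r₂ = 4.246×10⁹ km = 4.246×10¹² m.
Transfer ellipse a_t = (r₁ + r₂)/2 = 2.212×10¹² m.
At r₁: circular v_c1 = √(μ/r₁) = 27310 m/s; transfer-perihelion v_p = √[μ(2/r₁ − 1/a_t)] = 37840 m/s.
At r₂: circular v_c2 = √(μ/r₂) = 5590 m/s; transfer-aphelion v_a = √[μ(2/r₂ − 1/a_t)] = 1585 m/s.
Δv₂ = v_c2 − v_a = 4005 m/s.

Δv ≈ 4010 m/s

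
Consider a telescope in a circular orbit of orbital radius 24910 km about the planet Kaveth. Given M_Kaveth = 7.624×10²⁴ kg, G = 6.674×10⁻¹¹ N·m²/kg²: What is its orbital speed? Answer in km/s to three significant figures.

v ≈ 4.52 km/s

μ = GM = 6.674×10⁻¹¹ × 7.624×10²⁴ = 5.088×10¹⁴ m³/s².
r = 24910 km = 2.491×10⁷ m.
For a circular orbit v = √(μ/r) = √(5.088×10¹⁴ / 2.491×10⁷) = √(2.043×10⁷) = 4520 m/s.
That is 4.520 km/s.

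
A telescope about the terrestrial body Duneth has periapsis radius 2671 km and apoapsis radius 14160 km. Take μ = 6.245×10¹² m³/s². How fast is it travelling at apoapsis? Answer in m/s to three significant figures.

Semi-major axis a = (r_p + r_a)/2 = 8415.5 km = 8.416×10⁶ m.
Vis-viva: v² = μ(2/r − 1/a) = 6.245×10¹² × (1.412×10⁻⁷ − 1.188×10⁻⁷) = 1.400×10⁵ m²/s².
v = 374.1 m/s.

v ≈ 374 m/s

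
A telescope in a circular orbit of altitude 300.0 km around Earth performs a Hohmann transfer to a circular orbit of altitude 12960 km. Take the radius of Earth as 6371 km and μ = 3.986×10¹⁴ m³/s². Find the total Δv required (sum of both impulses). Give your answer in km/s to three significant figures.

Δv_total ≈ 2.98 km/s

r₁ = 6371 + 300.0 = 6671.0 km = 6.6710×10⁶ m.
r₂ = 6371 + 12960 = 19331 km = 1.9331×10⁷ m.
Transfer ellipse a_t = (r₁ + r₂)/2 = 1.300×10⁷ m.
At r₁: circular v_c1 = √(μ/r₁) = 7730 m/s; transfer-perigee v_p = √[μ(2/r₁ − 1/a_t)] = 9426 m/s.
Δv₁ = v_p − v_c1 = 1696 m/s.
At r₂: circular v_c2 = √(μ/r₂) = 4541 m/s; transfer-apogee v_a = √[μ(2/r₂ − 1/a_t)] = 3253 m/s.
Δv₂ = v_c2 − v_a = 1288 m/s.
Total Δv = Δv₁ + Δv₂ = 2984 m/s = 2.984 km/s.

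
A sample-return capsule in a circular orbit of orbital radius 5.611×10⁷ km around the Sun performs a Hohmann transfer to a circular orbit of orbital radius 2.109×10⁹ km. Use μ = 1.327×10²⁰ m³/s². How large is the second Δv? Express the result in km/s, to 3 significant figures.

Δv ≈ 6.13 km/s

r₁ = 5.611×10⁷ km = 5.611×10¹⁰ m.
r₂ = 2.109×10⁹ km = 2.109×10¹² m.
Transfer ellipse a_t = (r₁ + r₂)/2 = 1.083×10¹² m.
At r₁: circular v_c1 = √(μ/r₁) = 48630 m/s; transfer-perihelion v_p = √[μ(2/r₁ − 1/a_t)] = 67880 m/s.
At r₂: circular v_c2 = √(μ/r₂) = 7932 m/s; transfer-aphelion v_a = √[μ(2/r₂ − 1/a_t)] = 1806 m/s.
Δv₂ = v_c2 − v_a = 6126 m/s.
= 6.126 km/s.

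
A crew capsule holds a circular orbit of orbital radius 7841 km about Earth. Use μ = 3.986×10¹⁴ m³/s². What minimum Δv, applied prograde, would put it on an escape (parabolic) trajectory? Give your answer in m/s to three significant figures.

Δv ≈ 2950 m/s

r = 7841 km = 7.841×10⁶ m.
Circular speed v_c = √(μ/r) = 7130 m/s.
Escape speed v_esc = √(2μ/r) = √2 × v_c = 10080 m/s.
Δv = v_esc − v_c = 2953 m/s.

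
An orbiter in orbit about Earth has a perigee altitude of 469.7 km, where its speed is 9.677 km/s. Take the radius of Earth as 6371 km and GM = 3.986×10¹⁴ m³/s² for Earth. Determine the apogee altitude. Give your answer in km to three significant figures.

r_p = 6371 + 469.7 = 6840.7 km = 6.841×10⁶ m.
Specific energy ε = v²/2 − μ/r = -1.145×10⁷ J/kg, so a = −μ/(2ε) = 1.741×10⁷ m.
The apsides satisfy r_p + r_a = 2a, so the apogee radius is 2a − r_p = 2.798×10⁷ m = 27981 km.
Apogee altitude = 27981 − 6371 = 21610 km.

apogee altitude ≈ 21600 km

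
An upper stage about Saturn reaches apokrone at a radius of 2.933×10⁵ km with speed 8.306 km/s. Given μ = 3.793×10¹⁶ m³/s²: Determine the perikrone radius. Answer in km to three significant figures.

r_a = 2.933×10⁸ m.
Specific energy ε = v²/2 − μ/r = -9.483×10⁷ J/kg, so a = −μ/(2ε) = 2.000×10⁸ m.
The apsides satisfy r_p + r_a = 2a, so the perikrone radius is 2a − r_a = 1.067×10⁸ m = 1.0669×10⁵ km.

perikrone radius ≈ 1.07×10⁵ km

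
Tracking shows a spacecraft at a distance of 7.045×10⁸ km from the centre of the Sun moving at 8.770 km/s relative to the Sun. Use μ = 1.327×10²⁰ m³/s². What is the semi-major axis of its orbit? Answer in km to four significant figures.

a ≈ 4.426×10⁸ km

r = 7.045×10¹¹ m.
Specific orbital energy ε = v²/2 − μ/r = (8770)²/2 − 1.327×10²⁰/7.045×10¹¹ = -1.499×10⁸ J/kg.
Since ε = −μ/(2a), a = −μ/(2ε) = 4.426×10¹¹ m = 4.4262×10⁸ km.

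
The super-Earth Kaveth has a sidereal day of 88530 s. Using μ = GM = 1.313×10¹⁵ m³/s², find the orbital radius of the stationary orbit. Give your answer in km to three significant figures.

r_sync ≈ 63900 km

A synchronous orbit has period T, so by Kepler's third law a = (μT²/4π²)^(1/3).
μT²/4π² = 1.313×10¹⁵ × (8.853×10⁴)² / 39.48 = 2.607×10²³ m³.
a = 6.388×10⁷ m = 63880 km.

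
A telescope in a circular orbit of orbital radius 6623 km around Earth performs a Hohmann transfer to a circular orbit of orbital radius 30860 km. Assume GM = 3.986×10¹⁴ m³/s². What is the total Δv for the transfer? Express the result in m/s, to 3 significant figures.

r₁ = 6623 km = 6.623×10⁶ m.
r₂ = 30860 km = 3.086×10⁷ m.
Transfer ellipse a_t = (r₁ + r₂)/2 = 1.874×10⁷ m.
At r₁: circular v_c1 = √(μ/r₁) = 7758 m/s; transfer-perigee v_p = √[μ(2/r₁ − 1/a_t)] = 9955 m/s.
Δv₁ = v_p − v_c1 = 2197 m/s.
At r₂: circular v_c2 = √(μ/r₂) = 3594 m/s; transfer-apogee v_a = √[μ(2/r₂ − 1/a_t)] = 2136 m/s.
Δv₂ = v_c2 − v_a = 1457 m/s.
Total Δv = Δv₁ + Δv₂ = 3655 m/s.

Δv_total ≈ 3650 m/s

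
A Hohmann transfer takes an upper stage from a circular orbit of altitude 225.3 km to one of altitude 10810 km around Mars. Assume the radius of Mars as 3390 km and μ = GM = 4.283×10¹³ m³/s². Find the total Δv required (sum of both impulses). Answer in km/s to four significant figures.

r₁ = 3390 + 225.3 = 3615.3 km = 3.6153×10⁶ m.
r₂ = 3390 + 10810 = 14200 km = 1.4200×10⁷ m.
Transfer ellipse a_t = (r₁ + r₂)/2 = 8.908×10⁶ m.
At r₁: circular v_c1 = √(μ/r₁) = 3442 m/s; transfer-periapsis v_p = √[μ(2/r₁ − 1/a_t)] = 4346 m/s.
Δv₁ = v_p − v_c1 = 903.8 m/s.
At r₂: circular v_c2 = √(μ/r₂) = 1737 m/s; transfer-apoapsis v_a = √[μ(2/r₂ − 1/a_t)] = 1106 m/s.
Δv₂ = v_c2 − v_a = 630.3 m/s.
Total Δv = Δv₁ + Δv₂ = 1534 m/s = 1.534 km/s.

Δv_total ≈ 1.534 km/s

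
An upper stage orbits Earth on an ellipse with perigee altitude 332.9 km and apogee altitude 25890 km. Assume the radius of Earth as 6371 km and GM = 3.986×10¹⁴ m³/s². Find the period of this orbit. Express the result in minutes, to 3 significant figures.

r_p = 6371 + 332.9 = 6703.9 km = 6.7039×10⁶ m.
r_a = 6371 + 25890 = 32261 km = 3.2261×10⁷ m.
Semi-major axis a = (r_p + r_a)/2 = (6703.9 + 32261)/2 = 19482 km = 1.948×10⁷ m.
By Kepler's third law T = 2π√(a³/μ) = 2π × 4.307×10³ = 2.706×10⁴ s.
= 451.1 minutes.

T ≈ 451 minutes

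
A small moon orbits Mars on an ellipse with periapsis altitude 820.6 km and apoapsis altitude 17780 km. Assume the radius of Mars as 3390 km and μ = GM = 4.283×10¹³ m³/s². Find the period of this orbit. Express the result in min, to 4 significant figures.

T ≈ 723.4 min

r_p = 3390 + 820.6 = 4210.6 km = 4.2106×10⁶ m.
r_a = 3390 + 17780 = 21170 km = 2.1170×10⁷ m.
Semi-major axis a = (r_p + r_a)/2 = (4210.6 + 21170)/2 = 12690 km = 1.269×10⁷ m.
By Kepler's third law T = 2π√(a³/μ) = 2π × 6.908×10³ = 4.340×10⁴ s.
= 723.4 min.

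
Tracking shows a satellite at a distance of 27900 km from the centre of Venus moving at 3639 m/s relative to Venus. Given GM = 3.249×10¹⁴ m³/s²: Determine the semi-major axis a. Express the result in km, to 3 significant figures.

a ≈ 32300 km

r = 2.790×10⁷ m.
Specific orbital energy ε = v²/2 − μ/r = (3639)²/2 − 3.249×10¹⁴/2.790×10⁷ = -5.024×10⁶ J/kg.
Since ε = −μ/(2a), a = −μ/(2ε) = 3.233×10⁷ m = 32335 km.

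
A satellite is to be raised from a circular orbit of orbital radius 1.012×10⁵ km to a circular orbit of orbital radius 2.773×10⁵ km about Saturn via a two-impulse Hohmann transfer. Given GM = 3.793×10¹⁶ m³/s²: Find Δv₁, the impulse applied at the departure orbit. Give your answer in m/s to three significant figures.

r₁ = 1.012×10⁵ km = 1.012×10⁸ m.
r₂ = 2.773×10⁵ km = 2.773×10⁸ m.
Transfer ellipse a_t = (r₁ + r₂)/2 = 1.892×10⁸ m.
At r₁: circular v_c1 = √(μ/r₁) = 19360 m/s; transfer-perikrone v_p = √[μ(2/r₁ − 1/a_t)] = 23430 m/s.
Δv₁ = v_p − v_c1 = 4075 m/s.

Δv ≈ 4070 m/s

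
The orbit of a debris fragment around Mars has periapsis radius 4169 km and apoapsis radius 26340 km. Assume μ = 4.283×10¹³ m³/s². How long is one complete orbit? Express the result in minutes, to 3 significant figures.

T ≈ 953 minutes

Semi-major axis a = (r_p + r_a)/2 = (4169.0 + 26340)/2 = 15254 km = 1.525×10⁷ m.
By Kepler's third law T = 2π√(a³/μ) = 2π × 9.104×10³ = 5.720×10⁴ s.
= 953.3 minutes.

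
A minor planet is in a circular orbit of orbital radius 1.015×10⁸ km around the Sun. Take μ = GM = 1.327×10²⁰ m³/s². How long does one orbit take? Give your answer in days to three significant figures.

r = 1.015×10⁸ km = 1.015×10¹¹ m.
Kepler's third law: T = 2π√(r³/μ) = 2π√((1.015×10¹¹)³ / 1.327×10²⁰).
r³/μ = 7.880×10¹² s², so T = 2π × 2.807×10⁶ = 1.764×10⁷ s.
Converting: 1.764×10⁷ s ÷ 86400 = 204.1 days.

T ≈ 204 days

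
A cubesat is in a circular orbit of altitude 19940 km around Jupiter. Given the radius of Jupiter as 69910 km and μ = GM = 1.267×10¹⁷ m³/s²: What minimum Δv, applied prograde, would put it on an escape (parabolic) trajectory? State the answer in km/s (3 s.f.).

Δv ≈ 15.6 km/s

r = 69910 + 19940 = 89850 km = 8.9850×10⁷ m.
Circular speed v_c = √(μ/r) = 37550 m/s.
Escape speed v_esc = √(2μ/r) = √2 × v_c = 53110 m/s.
Δv = v_esc − v_c = 15550 m/s = 15.55 km/s.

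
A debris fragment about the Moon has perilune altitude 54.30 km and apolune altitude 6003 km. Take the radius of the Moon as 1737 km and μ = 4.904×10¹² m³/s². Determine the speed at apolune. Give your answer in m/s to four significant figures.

v ≈ 488.0 m/s

r_p = 1737 + 54.30 = 1791.3 km = 1.7913×10⁶ m.
r_a = 1737 + 6003 = 7740.0 km = 7.7400×10⁶ m.
Semi-major axis a = (r_p + r_a)/2 = 4765.6 km = 4.766×10⁶ m.
Vis-viva: v² = μ(2/r − 1/a) = 4.904×10¹² × (2.584×10⁻⁷ − 2.098×10⁻⁷) = 2.382×10⁵ m²/s².
v = 488.0 m/s.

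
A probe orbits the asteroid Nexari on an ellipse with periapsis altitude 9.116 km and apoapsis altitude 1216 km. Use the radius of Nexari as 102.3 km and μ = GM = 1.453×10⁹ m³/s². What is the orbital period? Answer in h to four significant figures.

T ≈ 27.67 h

r_p = 102.3 + 9.116 = 111.42 km = 1.1142×10⁵ m.
r_a = 102.3 + 1216 = 1318.3 km = 1.3183×10⁶ m.
Semi-major axis a = (r_p + r_a)/2 = (111.42 + 1318.3)/2 = 714.86 km = 7.149×10⁵ m.
By Kepler's third law T = 2π√(a³/μ) = 2π × 1.586×10⁴ = 9.963×10⁴ s.
= 27.67 h.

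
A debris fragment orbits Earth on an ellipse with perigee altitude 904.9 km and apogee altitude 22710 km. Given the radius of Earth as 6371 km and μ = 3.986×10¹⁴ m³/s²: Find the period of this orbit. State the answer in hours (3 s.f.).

r_p = 6371 + 904.9 = 7275.9 km = 7.2759×10⁶ m.
r_a = 6371 + 22710 = 29081 km = 2.9081×10⁷ m.
Semi-major axis a = (r_p + r_a)/2 = (7275.9 + 29081)/2 = 18178 km = 1.818×10⁷ m.
By Kepler's third law T = 2π√(a³/μ) = 2π × 3.882×10³ = 2.439×10⁴ s.
= 6.776 hours.

T ≈ 6.78 hours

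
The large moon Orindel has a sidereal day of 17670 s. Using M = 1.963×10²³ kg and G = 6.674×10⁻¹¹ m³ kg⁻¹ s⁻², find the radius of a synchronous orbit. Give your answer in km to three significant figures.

r_sync ≈ 4700 km

μ = GM = 6.674×10⁻¹¹ × 1.963×10²³ = 1.310×10¹³ m³/s².
A synchronous orbit has period T, so by Kepler's third law a = (μT²/4π²)^(1/3).
μT²/4π² = 1.310×10¹³ × (1.767×10⁴)² / 39.48 = 1.036×10²⁰ m³.
a = 4.697×10⁶ m = 4696.8 km.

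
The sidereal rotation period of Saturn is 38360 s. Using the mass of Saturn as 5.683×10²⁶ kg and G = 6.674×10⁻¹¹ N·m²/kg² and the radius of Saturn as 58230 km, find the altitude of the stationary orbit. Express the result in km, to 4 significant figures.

h_sync ≈ 54000 km

μ = GM = 6.674×10⁻¹¹ × 5.683×10²⁶ = 3.793×10¹⁶ m³/s².
A synchronous orbit has period T, so by Kepler's third law a = (μT²/4π²)^(1/3).
μT²/4π² = 3.793×10¹⁶ × (3.836×10⁴)² / 39.48 = 1.414×10²⁴ m³.
a = 1.122×10⁸ m = 1.1223×10⁵ km.
Altitude h = a − R = 1.1223×10⁵ − 58230 = 54003 km.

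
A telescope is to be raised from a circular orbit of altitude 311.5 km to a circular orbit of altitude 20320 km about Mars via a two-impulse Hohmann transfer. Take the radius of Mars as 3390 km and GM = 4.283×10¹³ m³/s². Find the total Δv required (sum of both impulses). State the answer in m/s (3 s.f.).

Δv_total ≈ 1720 m/s

r₁ = 3390 + 311.5 = 3701.5 km = 3.7015×10⁶ m.
r₂ = 3390 + 20320 = 23710 km = 2.3710×10⁷ m.
Transfer ellipse a_t = (r₁ + r₂)/2 = 1.371×10⁷ m.
At r₁: circular v_c1 = √(μ/r₁) = 3402 m/s; transfer-periapsis v_p = √[μ(2/r₁ − 1/a_t)] = 4474 m/s.
Δv₁ = v_p − v_c1 = 1072 m/s.
At r₂: circular v_c2 = √(μ/r₂) = 1344 m/s; transfer-apoapsis v_a = √[μ(2/r₂ − 1/a_t)] = 698.5 m/s.
Δv₂ = v_c2 − v_a = 645.6 m/s.
Total Δv = Δv₁ + Δv₂ = 1718 m/s.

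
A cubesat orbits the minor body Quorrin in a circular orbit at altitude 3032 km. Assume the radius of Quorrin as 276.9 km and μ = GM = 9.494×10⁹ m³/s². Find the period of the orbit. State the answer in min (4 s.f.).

r = 276.9 + 3032 = 3308.9 km = 3.3089×10⁶ m.
Kepler's third law: T = 2π√(r³/μ) = 2π√((3.309×10⁶)³ / 9.494×10⁹).
r³/μ = 3.816×10⁹ s², so T = 2π × 6.177×10⁴ = 3.881×10⁵ s.
Converting: 3.881×10⁵ s ÷ 60.00 = 6469 min.

T ≈ 6469 min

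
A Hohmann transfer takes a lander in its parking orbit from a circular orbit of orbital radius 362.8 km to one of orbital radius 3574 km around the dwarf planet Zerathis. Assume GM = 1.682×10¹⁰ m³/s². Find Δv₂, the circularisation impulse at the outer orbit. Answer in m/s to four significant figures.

Δv ≈ 39.15 m/s

r₁ = 362.8 km = 3.628×10⁵ m.
r₂ = 3574 km = 3.574×10⁶ m.
Transfer ellipse a_t = (r₁ + r₂)/2 = 1.968×10⁶ m.
At r₁: circular v_c1 = √(μ/r₁) = 215.3 m/s; transfer-periapsis v_p = √[μ(2/r₁ − 1/a_t)] = 290.1 m/s.
At r₂: circular v_c2 = √(μ/r₂) = 68.60 m/s; transfer-apoapsis v_a = √[μ(2/r₂ − 1/a_t)] = 29.45 m/s.
Δv₂ = v_c2 − v_a = 39.15 m/s.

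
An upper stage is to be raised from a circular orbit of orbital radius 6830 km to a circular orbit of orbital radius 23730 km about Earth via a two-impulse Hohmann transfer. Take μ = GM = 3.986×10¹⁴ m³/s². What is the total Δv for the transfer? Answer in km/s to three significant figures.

r₁ = 6830 km = 6.830×10⁶ m.
r₂ = 23730 km = 2.373×10⁷ m.
Transfer ellipse a_t = (r₁ + r₂)/2 = 1.528×10⁷ m.
At r₁: circular v_c1 = √(μ/r₁) = 7639 m/s; transfer-perigee v_p = √[μ(2/r₁ − 1/a_t)] = 9520 m/s.
Δv₁ = v_p − v_c1 = 1881 m/s.
At r₂: circular v_c2 = √(μ/r₂) = 4098 m/s; transfer-apogee v_a = √[μ(2/r₂ − 1/a_t)] = 2740 m/s.
Δv₂ = v_c2 − v_a = 1358 m/s.
Total Δv = Δv₁ + Δv₂ = 3239 m/s = 3.239 km/s.

Δv_total ≈ 3.24 km/s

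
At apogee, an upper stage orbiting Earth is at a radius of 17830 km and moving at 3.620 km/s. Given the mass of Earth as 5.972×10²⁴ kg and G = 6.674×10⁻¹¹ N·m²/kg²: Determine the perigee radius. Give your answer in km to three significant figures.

μ = GM = 6.674×10⁻¹¹ × 5.972×10²⁴ = 3.986×10¹⁴ m³/s².
r_a = 1.783×10⁷ m.
Specific energy ε = v²/2 − μ/r = -1.580×10⁷ J/kg, so a = −μ/(2ε) = 1.261×10⁷ m.
The apsides satisfy r_p + r_a = 2a, so the perigee radius is 2a − r_a = 7.393×10⁶ m = 7393.2 km.

perigee radius ≈ 7390 km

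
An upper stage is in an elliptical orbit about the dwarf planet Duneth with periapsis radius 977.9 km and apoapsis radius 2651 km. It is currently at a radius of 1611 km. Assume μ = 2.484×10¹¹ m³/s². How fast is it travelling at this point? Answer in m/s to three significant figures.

Semi-major axis a = (r_p + r_a)/2 = 1814.5 km = 1.814×10⁶ m.
Vis-viva: v² = μ(2/r − 1/a) = 2.484×10¹¹ × (1.241×10⁻⁶ − 5.511×10⁻⁷) = 1.715×10⁵ m²/s².
v = 414.1 m/s.

v ≈ 414 m/s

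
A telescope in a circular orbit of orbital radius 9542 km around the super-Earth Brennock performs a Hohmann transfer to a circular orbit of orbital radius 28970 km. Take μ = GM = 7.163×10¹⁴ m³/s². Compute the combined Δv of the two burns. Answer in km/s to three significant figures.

Δv_total ≈ 3.44 km/s

r₁ = 9542 km = 9.542×10⁶ m.
r₂ = 28970 km = 2.897×10⁷ m.
Transfer ellipse a_t = (r₁ + r₂)/2 = 1.926×10⁷ m.
At r₁: circular v_c1 = √(μ/r₁) = 8664 m/s; transfer-periapsis v_p = √[μ(2/r₁ − 1/a_t)] = 10630 m/s.
Δv₁ = v_p − v_c1 = 1963 m/s.
At r₂: circular v_c2 = √(μ/r₂) = 4972 m/s; transfer-apoapsis v_a = √[μ(2/r₂ − 1/a_t)] = 3500 m/s.
Δv₂ = v_c2 − v_a = 1472 m/s.
Total Δv = Δv₁ + Δv₂ = 3435 m/s = 3.435 km/s.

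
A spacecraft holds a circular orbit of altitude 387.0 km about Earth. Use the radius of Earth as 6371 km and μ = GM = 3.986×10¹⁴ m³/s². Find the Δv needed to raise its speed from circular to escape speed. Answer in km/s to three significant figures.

Δv ≈ 3.18 km/s

r = 6371 + 387.0 = 6758.0 km = 6.7580×10⁶ m.
Circular speed v_c = √(μ/r) = 7680 m/s.
Escape speed v_esc = √(2μ/r) = √2 × v_c = 10860 m/s.
Δv = v_esc − v_c = 3181 m/s = 3.181 km/s.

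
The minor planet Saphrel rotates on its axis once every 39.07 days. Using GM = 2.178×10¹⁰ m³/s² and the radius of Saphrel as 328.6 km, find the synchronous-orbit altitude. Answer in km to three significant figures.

T = 39.07 days = 3.376×10⁶ s.
A synchronous orbit has period T, so by Kepler's third law a = (μT²/4π²)^(1/3).
μT²/4π² = 2.178×10¹⁰ × (3.376×10⁶)² / 39.48 = 6.287×10²¹ m³.
a = 1.846×10⁷ m = 18456 km.
Altitude h = a − R = 18456 − 328.6 = 18127 km.

h_sync ≈ 18100 km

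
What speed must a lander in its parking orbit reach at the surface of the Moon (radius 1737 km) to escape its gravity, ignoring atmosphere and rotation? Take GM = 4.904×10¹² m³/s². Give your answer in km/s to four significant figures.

v_esc ≈ 2.376 km/s

r = R = 1.737×10⁶ m.
Escape speed v_esc = √(2μ/r) = √(2 × 4.904×10¹² / 1.737×10⁶) = √(5.647×10⁶) = 2376 m/s.
= 2.376 km/s.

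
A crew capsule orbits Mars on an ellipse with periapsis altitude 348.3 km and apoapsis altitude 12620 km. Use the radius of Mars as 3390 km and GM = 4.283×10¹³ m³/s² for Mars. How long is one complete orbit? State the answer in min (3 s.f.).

T ≈ 496 min

r_p = 3390 + 348.3 = 3738.3 km = 3.7383×10⁶ m.
r_a = 3390 + 12620 = 16010 km = 1.6010×10⁷ m.
Semi-major axis a = (r_p + r_a)/2 = (3738.3 + 16010)/2 = 9874.1 km = 9.874×10⁶ m.
By Kepler's third law T = 2π√(a³/μ) = 2π × 4.741×10³ = 2.979×10⁴ s.
= 496.5 min.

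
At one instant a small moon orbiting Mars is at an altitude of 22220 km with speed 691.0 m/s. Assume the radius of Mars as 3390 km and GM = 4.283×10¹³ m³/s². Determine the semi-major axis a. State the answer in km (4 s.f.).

a ≈ 14940 km

r = 3390 + 22220 = 25610 km = 2.561×10⁷ m.
Specific orbital energy ε = v²/2 − μ/r = (691.0)²/2 − 4.283×10¹³/2.561×10⁷ = -1.434×10⁶ J/kg.
Since ε = −μ/(2a), a = −μ/(2ε) = 1.494×10⁷ m = 14937 km.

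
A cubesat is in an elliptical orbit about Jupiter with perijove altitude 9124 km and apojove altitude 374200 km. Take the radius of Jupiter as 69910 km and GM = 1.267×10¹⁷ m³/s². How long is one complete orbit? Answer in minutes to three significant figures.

T ≈ 1240 minutes

r_p = 69910 + 9124 = 79034 km = 7.9034×10⁷ m.
r_a = 69910 + 374200 = 444110 km = 4.4411×10⁸ m.
Semi-major axis a = (r_p + r_a)/2 = (79034 + 4.4411×10⁵)/2 = 2.6157×10⁵ km = 2.616×10⁸ m.
By Kepler's third law T = 2π√(a³/μ) = 2π × 1.188×10⁴ = 7.468×10⁴ s.
= 1245 minutes.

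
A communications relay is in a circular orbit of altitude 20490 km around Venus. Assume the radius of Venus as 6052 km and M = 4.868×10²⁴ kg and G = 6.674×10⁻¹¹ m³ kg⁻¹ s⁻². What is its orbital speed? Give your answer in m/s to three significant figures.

μ = GM = 6.674×10⁻¹¹ × 4.868×10²⁴ = 3.249×10¹⁴ m³/s².
r = 6052 + 20490 = 26542 km = 2.6542×10⁷ m.
For a circular orbit v = √(μ/r) = √(3.249×10¹⁴ / 2.654×10⁷) = √(1.224×10⁷) = 3499 m/s.

v ≈ 3500 m/s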